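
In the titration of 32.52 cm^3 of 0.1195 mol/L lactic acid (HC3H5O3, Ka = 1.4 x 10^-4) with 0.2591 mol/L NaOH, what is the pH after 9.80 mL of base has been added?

Initial n(HC3H5O3) = 0.1195 x 0.03252 = 0.003886 mol.
n(NaOH) added = 0.2591 x 0.009800 = 0.002539 mol, converting that many moles of HC3H5O3 to C3H5O3-.
Remaining n(HC3H5O3) = 0.001347 mol; n(C3H5O3-) = 0.002539 mol.
By Henderson-Hasselbalch, pH = pKa + log([A^-]/[HA]) = 3.85 + log(0.002539/0.001347) = 3.85 + (+0.28) = 4.13.

4.13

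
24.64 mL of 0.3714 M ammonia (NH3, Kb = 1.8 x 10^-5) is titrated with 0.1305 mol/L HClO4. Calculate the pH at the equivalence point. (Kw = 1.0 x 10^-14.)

5.14

n(NH3) = 0.3714 x 0.02464 = 0.009151 mol; V(HClO4) at equivalence = 0.009151/0.1305 = 0.07012 L.
At equivalence the base is fully converted to NH4+; total volume = 0.09476 L, so [NH4+] = 0.009151/0.09476 = 0.09657 M.
Ka(NH4+) = Kw/Kb = 1.0e-14 / 1.8 x 10^-5 = 5.56e-10.
[H^+] = sqrt(Ka x [NH4+]) = sqrt(5.56e-10 x 0.09657) = 7.32e-6 M.
pH = -log(7.32e-6) = 5.14.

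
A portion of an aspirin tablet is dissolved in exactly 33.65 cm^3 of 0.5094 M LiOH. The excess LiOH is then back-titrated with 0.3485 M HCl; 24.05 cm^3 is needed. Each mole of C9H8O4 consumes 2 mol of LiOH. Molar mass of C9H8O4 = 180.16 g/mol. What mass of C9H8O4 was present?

0.789 g

Total n(LiOH) added = 0.5094 x 0.03365 = 0.01714 mol.
n(HCl) used = 0.3485 x 0.02405 = 0.008381 mol, which equals the excess n(LiOH).
So n(LiOH) consumed by the sample = 0.01714 - 0.008381 = 0.008760 mol.
n(C9H8O4) = 0.008760 / 2 = 0.004380 mol.
mass = 0.004380 mol x 180.16 g/mol = 0.789 g.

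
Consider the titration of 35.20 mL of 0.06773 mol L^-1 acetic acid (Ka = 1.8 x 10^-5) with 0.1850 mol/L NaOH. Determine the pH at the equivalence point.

n(CH3COOH) = 0.06773 x 0.03520 = 0.002384 mol; V(NaOH) at equivalence = 0.002384/0.1850 = 0.01289 L.
At equivalence all the acid is converted to CH3COO-; total volume = 0.03520 + 0.01289 = 0.04809 L, so [CH3COO-] = 0.002384/0.04809 = 0.04958 M.
Kb = Kw/Ka = 1.0e-14 / 1.8 x 10^-5 = 5.56e-10.
[OH^-] = sqrt(Kb x [CH3COO-]) = sqrt(5.56e-10 x 0.04958) = 5.25e-6 M.
pOH = 5.28, so pH = 14.00 - 5.28 = 8.72.

8.72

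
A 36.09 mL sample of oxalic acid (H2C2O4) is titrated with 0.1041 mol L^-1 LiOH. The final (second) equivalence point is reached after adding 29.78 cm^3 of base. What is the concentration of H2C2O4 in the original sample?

n(LiOH) = 0.1041 x 0.02978 = 0.003100 mol.
At the final (second) equivalence point, 2 mol OH^- react per mol H2C2O4, so n(H2C2O4) = 0.003100 / 2 = 0.001550 mol.
[H2C2O4] = 0.001550 / 0.03609 L = 0.0429 M.

0.0429 M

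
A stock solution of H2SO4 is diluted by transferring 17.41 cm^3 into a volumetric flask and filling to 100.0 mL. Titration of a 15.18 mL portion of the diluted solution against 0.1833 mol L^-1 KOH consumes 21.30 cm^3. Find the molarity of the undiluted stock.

n(KOH) = 0.1833 x 0.02130 = 0.003904 mol.
n(H2SO4) in the aliquot = 0.003904 x 1/2 = 0.001952 mol.
[diluted H2SO4] = 0.001952 / 0.01518 = 0.1286 M.
Dilution factor = 100.0/17.41 = 5.744, so [stock] = 0.1286 x 5.744 = 0.739 M.

0.739 M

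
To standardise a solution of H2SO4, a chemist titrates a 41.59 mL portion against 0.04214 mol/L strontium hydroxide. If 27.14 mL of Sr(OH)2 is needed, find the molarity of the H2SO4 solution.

0.0275 M

n(Sr(OH)2) delivered = 0.04214 x 0.02714 = 0.001144 mol.
For a 1:1 reaction, n(H2SO4) = 0.001144 mol.
[H2SO4] = 0.001144 mol / 0.04159 L = 0.0275 M.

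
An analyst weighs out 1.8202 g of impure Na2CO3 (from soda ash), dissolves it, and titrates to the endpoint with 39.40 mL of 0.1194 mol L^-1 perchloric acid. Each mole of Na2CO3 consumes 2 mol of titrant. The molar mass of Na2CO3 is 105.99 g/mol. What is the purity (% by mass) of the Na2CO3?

13.7%

n(HClO4) = 0.1194 x 0.03940 = 0.004704 mol.
n(Na2CO3) = 0.004704 / 2 = 0.002352 mol.
mass of Na2CO3 = 0.002352 x 105.99 = 0.2493 g.
% purity = 0.2493 / 1.8202 x 100 = 13.7%.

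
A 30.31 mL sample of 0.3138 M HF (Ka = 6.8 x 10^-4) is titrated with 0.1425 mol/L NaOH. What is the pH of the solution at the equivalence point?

8.08

n(HF) = 0.3138 x 0.03031 = 0.009511 mol; V(NaOH) at equivalence = 0.009511/0.1425 = 0.06675 L.
At equivalence all the acid is converted to F-; total volume = 0.03031 + 0.06675 = 0.09706 L, so [F-] = 0.009511/0.09706 = 0.09800 M.
Kb = Kw/Ka = 1.0e-14 / 6.8 x 10^-4 = 1.47e-11.
[OH^-] = sqrt(Kb x [F-]) = sqrt(1.47e-11 x 0.09800) = 1.20e-6 M.
pOH = 5.92, so pH = 14.00 - 5.92 = 8.08.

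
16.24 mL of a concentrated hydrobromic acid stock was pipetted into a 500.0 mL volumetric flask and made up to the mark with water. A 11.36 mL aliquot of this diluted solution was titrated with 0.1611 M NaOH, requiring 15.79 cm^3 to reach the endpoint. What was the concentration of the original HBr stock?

n(NaOH) = 0.1611 x 0.01579 = 0.002544 mol.
n(HBr) in the aliquot = 0.002544 mol.
[diluted HBr] = 0.002544 / 0.01136 = 0.2239 M.
Dilution factor = 500.0/16.24 = 30.79, so [stock] = 0.2239 x 30.79 = 6.89 M.

6.89 M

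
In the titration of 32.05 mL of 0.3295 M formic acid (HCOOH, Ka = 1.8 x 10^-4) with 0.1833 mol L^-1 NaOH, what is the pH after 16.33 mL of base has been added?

Initial n(HCOOH) = 0.3295 x 0.03205 = 0.01056 mol.
n(NaOH) added = 0.1833 x 0.01633 = 0.002993 mol, converting that many moles of HCOOH to HCOO-.
Remaining n(HCOOH) = 0.007567 mol; n(HCOO-) = 0.002993 mol.
By Henderson-Hasselbalch, pH = pKa + log([A^-]/[HA]) = 3.74 + log(0.002993/0.007567) = 3.74 + (-0.40) = 3.34.

3.34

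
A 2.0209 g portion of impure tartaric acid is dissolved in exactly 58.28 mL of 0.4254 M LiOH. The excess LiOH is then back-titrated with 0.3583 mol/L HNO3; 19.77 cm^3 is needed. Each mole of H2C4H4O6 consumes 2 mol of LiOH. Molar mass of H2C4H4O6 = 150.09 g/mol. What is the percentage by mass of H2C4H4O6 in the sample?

Total n(LiOH) added = 0.4254 x 0.05828 = 0.02479 mol.
n(HNO3) used = 0.3583 x 0.01977 = 0.007084 mol, which equals the excess n(LiOH).
So n(LiOH) consumed by the sample = 0.02479 - 0.007084 = 0.01771 mol.
n(H2C4H4O6) = 0.01771 / 2 = 0.008854 mol.
mass H2C4H4O6 = 0.008854 x 150.09 = 1.329 g, so %H2C4H4O6 = 1.329/2.0209 x 100 = 65.8%.

65.8%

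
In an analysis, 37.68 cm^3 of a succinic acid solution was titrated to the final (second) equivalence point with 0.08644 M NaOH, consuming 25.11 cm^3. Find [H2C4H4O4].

0.0288 M

n(NaOH) = 0.08644 x 0.02511 = 0.002171 mol.
At the final (second) equivalence point, 2 mol OH^- react per mol H2C4H4O4, so n(H2C4H4O4) = 0.002171 / 2 = 0.001085 mol.
[H2C4H4O4] = 0.001085 / 0.03768 L = 0.0288 M.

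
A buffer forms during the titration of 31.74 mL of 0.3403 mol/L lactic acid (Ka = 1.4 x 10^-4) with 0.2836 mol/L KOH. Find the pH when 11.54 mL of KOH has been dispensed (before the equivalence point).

Initial n(HC3H5O3) = 0.3403 x 0.03174 = 0.01080 mol.
n(KOH) added = 0.2836 x 0.01154 = 0.003273 mol, converting that many moles of HC3H5O3 to C3H5O3-.
Remaining n(HC3H5O3) = 0.007528 mol; n(C3H5O3-) = 0.003273 mol.
By Henderson-Hasselbalch, pH = pKa + log([A^-]/[HA]) = 3.85 + log(0.003273/0.007528) = 3.85 + (-0.36) = 3.49.

3.49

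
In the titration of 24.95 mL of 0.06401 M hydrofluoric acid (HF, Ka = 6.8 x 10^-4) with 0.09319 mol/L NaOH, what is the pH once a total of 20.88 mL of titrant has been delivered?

11.88

n(acid) = 0.06401 x 0.02495 = 0.001597 mol; n(NaOH) added = 0.09319 x 0.02088 = 0.001946 mol.
Base is in excess by 0.001946 - 0.001597 = 0.0003488 mol in a total volume of 0.04583 L.
[OH^-] = 0.0003488/0.04583 = 0.007610 M, so pOH = 2.12 and pH = 14.00 - 2.12 = 11.88.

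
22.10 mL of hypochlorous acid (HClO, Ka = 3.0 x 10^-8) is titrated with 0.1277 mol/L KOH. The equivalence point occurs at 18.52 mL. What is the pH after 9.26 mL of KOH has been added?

7.52

9.26 mL is exactly half the equivalence volume (18.52/2), i.e. the half-equivalence point.
There, n(HA) = n(A^-), so pH = pKa = -log(3.0 x 10^-8) = 7.52.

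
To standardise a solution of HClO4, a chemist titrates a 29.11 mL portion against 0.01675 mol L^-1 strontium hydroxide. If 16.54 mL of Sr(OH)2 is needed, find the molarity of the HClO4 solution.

n(Sr(OH)2) delivered = 0.01675 x 0.01654 = 0.0002770 mol.
The reaction is 2 HClO4 + 1 Sr(OH)2, so n(HClO4) = 0.0002770 x 2/1 = 0.0005541 mol.
[HClO4] = 0.0005541 mol / 0.02911 L = 0.0190 M.

0.0190 M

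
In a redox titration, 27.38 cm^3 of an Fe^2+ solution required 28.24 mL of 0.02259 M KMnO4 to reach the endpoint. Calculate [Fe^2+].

0.116 M

n(KMnO4) = 0.02259 x 0.02824 = 0.0006379 mol.
From the balanced equation, 1 mol KMnO4 reacts with 5 mol Fe^2+, so n(Fe^2+) = 0.0006379 x 5/1 = 0.003190 mol.
[Fe^2+] = 0.003190 / 0.02738 L = 0.116 M.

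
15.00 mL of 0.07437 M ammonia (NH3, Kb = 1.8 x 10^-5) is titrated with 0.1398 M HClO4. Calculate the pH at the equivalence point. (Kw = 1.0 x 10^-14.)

5.28

n(NH3) = 0.07437 x 0.01500 = 0.001116 mol; V(HClO4) at equivalence = 0.001116/0.1398 = 0.007980 L.
At equivalence the base is fully converted to NH4+; total volume = 0.02298 L, so [NH4+] = 0.001116/0.02298 = 0.04855 M.
Ka(NH4+) = Kw/Kb = 1.0e-14 / 1.8 x 10^-5 = 5.56e-10.
[H^+] = sqrt(Ka x [NH4+]) = sqrt(5.56e-10 x 0.04855) = 5.19e-6 M.
pH = -log(5.19e-6) = 5.28.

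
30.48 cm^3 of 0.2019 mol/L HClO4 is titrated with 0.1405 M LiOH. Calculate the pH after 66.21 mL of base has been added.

12.51

n(acid) = 0.2019 x 0.03048 = 0.006154 mol; n(LiOH) added = 0.1405 x 0.06621 = 0.009303 mol.
Base is in excess by 0.009303 - 0.006154 = 0.003149 mol in a total volume of 0.09669 L.
[OH^-] = 0.003149/0.09669 = 0.03256 M, so pOH = 1.49 and pH = 14.00 - 1.49 = 12.51.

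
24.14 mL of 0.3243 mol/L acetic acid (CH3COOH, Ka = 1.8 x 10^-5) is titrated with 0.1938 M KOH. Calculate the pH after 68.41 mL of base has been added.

n(acid) = 0.3243 x 0.02414 = 0.007829 mol; n(KOH) added = 0.1938 x 0.06841 = 0.01326 mol.
Base is in excess by 0.01326 - 0.007829 = 0.005429 mol in a total volume of 0.09255 L.
[OH^-] = 0.005429/0.09255 = 0.05866 M, so pOH = 1.23 and pH = 14.00 - 1.23 = 12.77.

12.77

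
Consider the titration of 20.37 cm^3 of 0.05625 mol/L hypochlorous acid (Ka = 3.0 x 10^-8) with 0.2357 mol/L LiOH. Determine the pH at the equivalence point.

10.09

n(HClO) = 0.05625 x 0.02037 = 0.001146 mol; V(LiOH) at equivalence = 0.001146/0.2357 = 0.004861 L.
At equivalence all the acid is converted to ClO-; total volume = 0.02037 + 0.004861 = 0.02523 L, so [ClO-] = 0.001146/0.02523 = 0.04541 M.
Kb = Kw/Ka = 1.0e-14 / 3.0 x 10^-8 = 3.33e-7.
[OH^-] = sqrt(Kb x [ClO-]) = sqrt(3.33e-7 x 0.04541) = 0.000123 M.
pOH = 3.91, so pH = 14.00 - 3.91 = 10.09.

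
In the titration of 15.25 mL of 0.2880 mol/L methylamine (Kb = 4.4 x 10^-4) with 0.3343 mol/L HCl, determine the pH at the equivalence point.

n(CH3NH2) = 0.2880 x 0.01525 = 0.004392 mol; V(HCl) at equivalence = 0.004392/0.3343 = 0.01314 L.
At equivalence the base is fully converted to CH3NH3+; total volume = 0.02839 L, so [CH3NH3+] = 0.004392/0.02839 = 0.1547 M.
Ka(CH3NH3+) = Kw/Kb = 1.0e-14 / 4.4 x 10^-4 = 2.27e-11.
[H^+] = sqrt(Ka x [CH3NH3+]) = sqrt(2.27e-11 x 0.1547) = 1.88e-6 M.
pH = -log(1.88e-6) = 5.73.

5.73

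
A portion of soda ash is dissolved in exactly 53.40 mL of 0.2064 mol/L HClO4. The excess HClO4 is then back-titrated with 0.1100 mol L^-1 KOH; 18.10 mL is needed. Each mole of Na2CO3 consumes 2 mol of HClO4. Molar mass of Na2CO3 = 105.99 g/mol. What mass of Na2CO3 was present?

Total n(HClO4) added = 0.2064 x 0.05340 = 0.01102 mol.
n(KOH) used = 0.1100 x 0.01810 = 0.001991 mol, which equals the excess n(HClO4).
So n(HClO4) consumed by the sample = 0.01102 - 0.001991 = 0.009031 mol.
n(Na2CO3) = 0.009031 / 2 = 0.004515 mol.
mass = 0.004515 mol x 105.99 g/mol = 0.479 g.

0.479 g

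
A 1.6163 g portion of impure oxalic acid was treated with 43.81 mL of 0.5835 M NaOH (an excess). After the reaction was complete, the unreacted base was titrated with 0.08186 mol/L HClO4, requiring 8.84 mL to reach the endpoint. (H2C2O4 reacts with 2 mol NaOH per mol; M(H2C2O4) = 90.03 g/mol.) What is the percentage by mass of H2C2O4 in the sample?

Total n(NaOH) added = 0.5835 x 0.04381 = 0.02556 mol.
n(HClO4) used = 0.08186 x 0.008840 = 0.0007236 mol, which equals the excess n(NaOH).
So n(NaOH) consumed by the sample = 0.02556 - 0.0007236 = 0.02484 mol.
n(H2C2O4) = 0.02484 / 2 = 0.01242 mol.
mass H2C2O4 = 0.01242 x 90.03 = 1.118 g, so %H2C2O4 = 1.118/1.6163 x 100 = 69.2%.

69.2%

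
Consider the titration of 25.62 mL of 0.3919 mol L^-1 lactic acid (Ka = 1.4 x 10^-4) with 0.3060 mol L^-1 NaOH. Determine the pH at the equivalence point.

n(HC3H5O3) = 0.3919 x 0.02562 = 0.01004 mol; V(NaOH) at equivalence = 0.01004/0.3060 = 0.03281 L.
At equivalence all the acid is converted to C3H5O3-; total volume = 0.02562 + 0.03281 = 0.05843 L, so [C3H5O3-] = 0.01004/0.05843 = 0.1718 M.
Kb = Kw/Ka = 1.0e-14 / 1.4 x 10^-4 = 7.14e-11.
[OH^-] = sqrt(Kb x [C3H5O3-]) = sqrt(7.14e-11 x 0.1718) = 3.50e-6 M.
pOH = 5.46, so pH = 14.00 - 5.46 = 8.54.

8.54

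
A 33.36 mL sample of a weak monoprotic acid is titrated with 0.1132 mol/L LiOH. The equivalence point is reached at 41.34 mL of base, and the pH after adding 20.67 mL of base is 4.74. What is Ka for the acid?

20.67 mL is half of the equivalence volume, so this is the half-equivalence point where [HA] = [A^-].
At half-equivalence pH = pKa, so pKa = 4.74.
Ka = 10^(-4.74) = 1.8 x 10^-5.

1.8 x 10^-5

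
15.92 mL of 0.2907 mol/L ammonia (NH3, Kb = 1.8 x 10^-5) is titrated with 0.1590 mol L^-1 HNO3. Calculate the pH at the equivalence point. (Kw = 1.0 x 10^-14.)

5.12

n(NH3) = 0.2907 x 0.01592 = 0.004628 mol; V(HNO3) at equivalence = 0.004628/0.1590 = 0.02911 L.
At equivalence the base is fully converted to NH4+; total volume = 0.04503 L, so [NH4+] = 0.004628/0.04503 = 0.1028 M.
Ka(NH4+) = Kw/Kb = 1.0e-14 / 1.8 x 10^-5 = 5.56e-10.
[H^+] = sqrt(Ka x [NH4+]) = sqrt(5.56e-10 x 0.1028) = 7.56e-6 M.
pH = -log(7.56e-6) = 5.12.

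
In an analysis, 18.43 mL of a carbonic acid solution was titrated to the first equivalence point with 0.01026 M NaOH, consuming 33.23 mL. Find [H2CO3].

0.0185 M

n(NaOH) = 0.01026 x 0.03323 = 0.0003409 mol.
At the first equivalence point, 1 mol OH^- react per mol H2CO3, so n(H2CO3) = 0.0003409 / 1 = 0.0003409 mol.
[H2CO3] = 0.0003409 / 0.01843 L = 0.0185 M.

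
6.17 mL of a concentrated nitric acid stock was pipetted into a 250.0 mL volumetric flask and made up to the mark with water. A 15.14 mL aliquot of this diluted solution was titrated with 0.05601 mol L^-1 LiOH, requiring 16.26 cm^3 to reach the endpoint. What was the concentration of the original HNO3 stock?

2.44 M

n(LiOH) = 0.05601 x 0.01626 = 0.0009107 mol.
n(HNO3) in the aliquot = 0.0009107 mol.
[diluted HNO3] = 0.0009107 / 0.01514 = 0.06015 M.
Dilution factor = 250.0/6.170 = 40.52, so [stock] = 0.06015 x 40.52 = 2.44 M.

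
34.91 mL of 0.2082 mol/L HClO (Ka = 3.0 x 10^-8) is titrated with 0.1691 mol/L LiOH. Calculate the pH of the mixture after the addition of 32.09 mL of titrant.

Initial n(HClO) = 0.2082 x 0.03491 = 0.007268 mol.
n(LiOH) added = 0.1691 x 0.03209 = 0.005426 mol, converting that many moles of HClO to ClO-.
Remaining n(HClO) = 0.001842 mol; n(ClO-) = 0.005426 mol.
By Henderson-Hasselbalch, pH = pKa + log([A^-]/[HA]) = 7.52 + log(0.005426/0.001842) = 7.52 + (+0.47) = 7.99.

7.99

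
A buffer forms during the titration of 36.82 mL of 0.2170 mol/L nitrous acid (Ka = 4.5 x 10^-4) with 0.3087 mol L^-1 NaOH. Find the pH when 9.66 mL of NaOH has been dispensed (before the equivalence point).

Initial n(HNO2) = 0.2170 x 0.03682 = 0.007990 mol.
n(NaOH) added = 0.3087 x 0.009660 = 0.002982 mol, converting that many moles of HNO2 to NO2-.
Remaining n(HNO2) = 0.005008 mol; n(NO2-) = 0.002982 mol.
By Henderson-Hasselbalch, pH = pKa + log([A^-]/[HA]) = 3.35 + log(0.002982/0.005008) = 3.35 + (-0.23) = 3.12.

3.12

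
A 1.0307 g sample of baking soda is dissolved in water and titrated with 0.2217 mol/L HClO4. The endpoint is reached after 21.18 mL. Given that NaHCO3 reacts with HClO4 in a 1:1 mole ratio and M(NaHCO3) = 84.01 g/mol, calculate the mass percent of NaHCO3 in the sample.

n(HClO4) = 0.2217 x 0.02118 = 0.004696 mol.
n(NaHCO3) = 0.004696 / 1 = 0.004696 mol.
mass of NaHCO3 = 0.004696 x 84.01 = 0.3945 g.
% purity = 0.3945 / 1.0307 x 100 = 38.3%.

38.3%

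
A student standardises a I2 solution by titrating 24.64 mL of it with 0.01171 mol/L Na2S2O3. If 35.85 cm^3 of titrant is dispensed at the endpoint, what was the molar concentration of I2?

n(Na2S2O3) = 0.01171 x 0.03585 = 0.0004198 mol.
From the balanced equation, 2 mol Na2S2O3 reacts with 1 mol I2, so n(I2) = 0.0004198 x 1/2 = 0.0002099 mol.
[I2] = 0.0002099 / 0.02464 L = 0.00852 M.

0.00852 M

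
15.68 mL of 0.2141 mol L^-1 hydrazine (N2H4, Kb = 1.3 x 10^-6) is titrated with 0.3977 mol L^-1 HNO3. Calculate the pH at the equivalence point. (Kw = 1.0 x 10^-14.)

n(N2H4) = 0.2141 x 0.01568 = 0.003357 mol; V(HNO3) at equivalence = 0.003357/0.3977 = 0.008441 L.
At equivalence the base is fully converted to N2H5+; total volume = 0.02412 L, so [N2H5+] = 0.003357/0.02412 = 0.1392 M.
Ka(N2H5+) = Kw/Kb = 1.0e-14 / 1.3 x 10^-6 = 7.69e-9.
[H^+] = sqrt(Ka x [N2H5+]) = sqrt(7.69e-9 x 0.1392) = 3.27e-5 M.
pH = -log(3.27e-5) = 4.49.

4.49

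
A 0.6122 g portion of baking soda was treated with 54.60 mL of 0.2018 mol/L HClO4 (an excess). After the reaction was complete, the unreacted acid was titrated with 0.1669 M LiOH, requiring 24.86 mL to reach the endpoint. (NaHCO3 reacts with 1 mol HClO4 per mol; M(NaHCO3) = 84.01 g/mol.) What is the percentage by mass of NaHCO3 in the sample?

Total n(HClO4) added = 0.2018 x 0.05460 = 0.01102 mol.
n(LiOH) used = 0.1669 x 0.02486 = 0.004149 mol, which equals the excess n(HClO4).
So n(HClO4) consumed by the sample = 0.01102 - 0.004149 = 0.006869 mol.
n(NaHCO3) = 0.006869 / 1 = 0.006869 mol.
mass NaHCO3 = 0.006869 x 84.01 = 0.5771 g, so %NaHCO3 = 0.5771/0.6122 x 100 = 94.3%.

94.3%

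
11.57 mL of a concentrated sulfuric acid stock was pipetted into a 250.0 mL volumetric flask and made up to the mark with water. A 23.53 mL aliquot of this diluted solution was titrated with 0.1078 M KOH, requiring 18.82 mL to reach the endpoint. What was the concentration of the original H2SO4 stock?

n(KOH) = 0.1078 x 0.01882 = 0.002029 mol.
n(H2SO4) in the aliquot = 0.002029 x 1/2 = 0.001014 mol.
[diluted H2SO4] = 0.001014 / 0.02353 = 0.04311 M.
Dilution factor = 250.0/11.57 = 21.61, so [stock] = 0.04311 x 21.61 = 0.932 M.

0.932 M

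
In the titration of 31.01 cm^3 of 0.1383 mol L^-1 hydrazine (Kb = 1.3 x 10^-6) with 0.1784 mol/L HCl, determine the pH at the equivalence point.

4.61

n(N2H4) = 0.1383 x 0.03101 = 0.004289 mol; V(HCl) at equivalence = 0.004289/0.1784 = 0.02404 L.
At equivalence the base is fully converted to N2H5+; total volume = 0.05505 L, so [N2H5+] = 0.004289/0.05505 = 0.07791 M.
Ka(N2H5+) = Kw/Kb = 1.0e-14 / 1.3 x 10^-6 = 7.69e-9.
[H^+] = sqrt(Ka x [N2H5+]) = sqrt(7.69e-9 x 0.07791) = 2.45e-5 M.
pH = -log(2.45e-5) = 4.61.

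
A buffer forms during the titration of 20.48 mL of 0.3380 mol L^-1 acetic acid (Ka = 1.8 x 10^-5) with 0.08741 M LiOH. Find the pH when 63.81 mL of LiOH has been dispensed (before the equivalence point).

5.36

Initial n(CH3COOH) = 0.3380 x 0.02048 = 0.006922 mol.
n(LiOH) added = 0.08741 x 0.06381 = 0.005578 mol, converting that many moles of CH3COOH to CH3COO-.
Remaining n(CH3COOH) = 0.001345 mol; n(CH3COO-) = 0.005578 mol.
By Henderson-Hasselbalch, pH = pKa + log([A^-]/[HA]) = 4.74 + log(0.005578/0.001345) = 4.74 + (+0.62) = 5.36.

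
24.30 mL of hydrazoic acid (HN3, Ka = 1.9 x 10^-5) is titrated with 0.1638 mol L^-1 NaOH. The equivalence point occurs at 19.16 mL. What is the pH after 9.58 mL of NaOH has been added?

4.72

9.58 mL is exactly half the equivalence volume (19.16/2), i.e. the half-equivalence point.
There, n(HA) = n(A^-), so pH = pKa = -log(1.9 x 10^-5) = 4.72.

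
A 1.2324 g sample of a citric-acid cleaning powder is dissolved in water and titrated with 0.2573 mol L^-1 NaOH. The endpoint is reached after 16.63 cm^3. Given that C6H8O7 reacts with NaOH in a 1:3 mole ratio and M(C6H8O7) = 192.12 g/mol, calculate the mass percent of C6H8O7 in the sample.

n(NaOH) = 0.2573 x 0.01663 = 0.004279 mol.
n(C6H8O7) = 0.004279 / 3 = 0.001426 mol.
mass of C6H8O7 = 0.001426 x 192.12 = 0.2740 g.
% purity = 0.2740 / 1.2324 x 100 = 22.2%.

22.2%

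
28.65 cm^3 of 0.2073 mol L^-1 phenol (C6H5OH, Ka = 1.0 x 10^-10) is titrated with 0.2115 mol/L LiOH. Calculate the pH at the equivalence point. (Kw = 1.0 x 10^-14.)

11.51

n(C6H5OH) = 0.2073 x 0.02865 = 0.005939 mol; V(LiOH) at equivalence = 0.005939/0.2115 = 0.02808 L.
At equivalence all the acid is converted to C6H5O-; total volume = 0.02865 + 0.02808 = 0.05673 L, so [C6H5O-] = 0.005939/0.05673 = 0.1047 M.
Kb = Kw/Ka = 1.0e-14 / 1.0 x 10^-10 = 0.000100.
[OH^-] = sqrt(Kb x [C6H5O-]) = sqrt(0.000100 x 0.1047) = 0.00324 M.
pOH = 2.49, so pH = 14.00 - 2.49 = 11.51.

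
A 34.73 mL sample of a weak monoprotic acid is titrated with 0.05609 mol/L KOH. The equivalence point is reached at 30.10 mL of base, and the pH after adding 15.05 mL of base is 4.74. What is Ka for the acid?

15.05 mL is half of the equivalence volume, so this is the half-equivalence point where [HA] = [A^-].
At half-equivalence pH = pKa, so pKa = 4.74.
Ka = 10^(-4.74) = 1.8 x 10^-5.

1.8 x 10^-5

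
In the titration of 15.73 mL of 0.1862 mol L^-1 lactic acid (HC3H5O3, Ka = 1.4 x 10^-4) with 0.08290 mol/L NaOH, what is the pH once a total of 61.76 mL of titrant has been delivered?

12.45

n(acid) = 0.1862 x 0.01573 = 0.002929 mol; n(NaOH) added = 0.08290 x 0.06176 = 0.005120 mol.
Base is in excess by 0.005120 - 0.002929 = 0.002191 mol in a total volume of 0.07749 L.
[OH^-] = 0.002191/0.07749 = 0.02827 M, so pOH = 1.55 and pH = 14.00 - 1.55 = 12.45.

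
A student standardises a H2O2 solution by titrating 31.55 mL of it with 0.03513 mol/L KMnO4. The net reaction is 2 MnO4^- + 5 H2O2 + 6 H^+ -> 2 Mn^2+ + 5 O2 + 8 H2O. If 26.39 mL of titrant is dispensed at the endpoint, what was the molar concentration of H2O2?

0.0735 M

n(KMnO4) = 0.03513 x 0.02639 = 0.0009271 mol.
From the balanced equation, 2 mol KMnO4 reacts with 5 mol H2O2, so n(H2O2) = 0.0009271 x 5/2 = 0.002318 mol.
[H2O2] = 0.002318 / 0.03155 L = 0.0735 M.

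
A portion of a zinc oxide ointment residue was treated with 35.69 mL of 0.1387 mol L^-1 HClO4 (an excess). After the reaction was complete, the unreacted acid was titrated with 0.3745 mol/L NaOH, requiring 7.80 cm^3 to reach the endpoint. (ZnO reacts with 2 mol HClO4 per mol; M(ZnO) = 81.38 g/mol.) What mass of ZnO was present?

0.0826 g

Total n(HClO4) added = 0.1387 x 0.03569 = 0.004950 mol.
n(NaOH) used = 0.3745 x 0.007800 = 0.002921 mol, which equals the excess n(HClO4).
So n(HClO4) consumed by the sample = 0.004950 - 0.002921 = 0.002029 mol.
n(ZnO) = 0.002029 / 2 = 0.001015 mol.
mass = 0.001015 mol x 81.38 g/mol = 0.0826 g.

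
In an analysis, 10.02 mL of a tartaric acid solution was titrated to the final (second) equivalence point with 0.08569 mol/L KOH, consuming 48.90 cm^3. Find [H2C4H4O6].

0.209 M

n(KOH) = 0.08569 x 0.04890 = 0.004190 mol.
At the final (second) equivalence point, 2 mol OH^- react per mol H2C4H4O6, so n(H2C4H4O6) = 0.004190 / 2 = 0.002095 mol.
[H2C4H4O6] = 0.002095 / 0.01002 L = 0.209 M.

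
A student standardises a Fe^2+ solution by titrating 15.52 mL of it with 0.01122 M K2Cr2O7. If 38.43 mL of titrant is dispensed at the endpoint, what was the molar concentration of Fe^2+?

0.167 M

n(K2Cr2O7) = 0.01122 x 0.03843 = 0.0004312 mol.
From the balanced equation, 1 mol K2Cr2O7 reacts with 6 mol Fe^2+, so n(Fe^2+) = 0.0004312 x 6/1 = 0.002587 mol.
[Fe^2+] = 0.002587 / 0.01552 L = 0.167 M.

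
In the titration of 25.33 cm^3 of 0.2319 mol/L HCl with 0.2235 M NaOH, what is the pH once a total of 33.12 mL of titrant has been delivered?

12.42

n(acid) = 0.2319 x 0.02533 = 0.005874 mol; n(NaOH) added = 0.2235 x 0.03312 = 0.007402 mol.
Base is in excess by 0.007402 - 0.005874 = 0.001528 mol in a total volume of 0.05845 L.
[OH^-] = 0.001528/0.05845 = 0.02615 M, so pOH = 1.58 and pH = 14.00 - 1.58 = 12.42.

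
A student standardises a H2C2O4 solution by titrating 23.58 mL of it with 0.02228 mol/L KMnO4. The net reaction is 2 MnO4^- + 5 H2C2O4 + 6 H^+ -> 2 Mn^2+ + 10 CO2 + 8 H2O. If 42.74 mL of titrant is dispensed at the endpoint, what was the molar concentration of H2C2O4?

n(KMnO4) = 0.02228 x 0.04274 = 0.0009522 mol.
From the balanced equation, 2 mol KMnO4 reacts with 5 mol H2C2O4, so n(H2C2O4) = 0.0009522 x 5/2 = 0.002381 mol.
[H2C2O4] = 0.002381 / 0.02358 L = 0.101 M.

0.101 M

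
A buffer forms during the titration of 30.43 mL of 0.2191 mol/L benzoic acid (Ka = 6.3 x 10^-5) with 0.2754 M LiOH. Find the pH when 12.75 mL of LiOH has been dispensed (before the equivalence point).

Initial n(C6H5COOH) = 0.2191 x 0.03043 = 0.006667 mol.
n(LiOH) added = 0.2754 x 0.01275 = 0.003511 mol, converting that many moles of C6H5COOH to C6H5COO-.
Remaining n(C6H5COOH) = 0.003156 mol; n(C6H5COO-) = 0.003511 mol.
By Henderson-Hasselbalch, pH = pKa + log([A^-]/[HA]) = 4.20 + log(0.003511/0.003156) = 4.20 + (+0.05) = 4.25.

4.25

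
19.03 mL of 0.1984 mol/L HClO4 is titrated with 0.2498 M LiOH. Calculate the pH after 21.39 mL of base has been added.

n(acid) = 0.1984 x 0.01903 = 0.003776 mol; n(LiOH) added = 0.2498 x 0.02139 = 0.005343 mol.
Base is in excess by 0.005343 - 0.003776 = 0.001568 mol in a total volume of 0.04042 L.
[OH^-] = 0.001568/0.04042 = 0.03878 M, so pOH = 1.41 and pH = 14.00 - 1.41 = 12.59.

12.59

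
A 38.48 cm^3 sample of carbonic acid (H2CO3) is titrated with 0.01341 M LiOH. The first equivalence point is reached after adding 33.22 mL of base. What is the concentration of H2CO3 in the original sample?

n(LiOH) = 0.01341 x 0.03322 = 0.0004455 mol.
At the first equivalence point, 1 mol OH^- react per mol H2CO3, so n(H2CO3) = 0.0004455 / 1 = 0.0004455 mol.
[H2CO3] = 0.0004455 / 0.03848 L = 0.0116 M.

0.0116 M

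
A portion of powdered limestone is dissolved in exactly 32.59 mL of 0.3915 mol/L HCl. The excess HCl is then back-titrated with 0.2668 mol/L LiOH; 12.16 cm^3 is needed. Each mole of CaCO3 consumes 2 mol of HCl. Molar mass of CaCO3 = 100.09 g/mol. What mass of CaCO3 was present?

0.476 g

Total n(HCl) added = 0.3915 x 0.03259 = 0.01276 mol.
n(LiOH) used = 0.2668 x 0.01216 = 0.003244 mol, which equals the excess n(HCl).
So n(HCl) consumed by the sample = 0.01276 - 0.003244 = 0.009515 mol.
n(CaCO3) = 0.009515 / 2 = 0.004757 mol.
mass = 0.004757 mol x 100.09 g/mol = 0.476 g.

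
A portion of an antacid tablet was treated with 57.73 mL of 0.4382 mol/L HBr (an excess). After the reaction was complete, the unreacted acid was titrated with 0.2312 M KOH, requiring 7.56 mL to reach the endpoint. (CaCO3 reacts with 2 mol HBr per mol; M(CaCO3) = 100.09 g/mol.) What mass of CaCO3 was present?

Total n(HBr) added = 0.4382 x 0.05773 = 0.02530 mol.
n(KOH) used = 0.2312 x 0.007560 = 0.001748 mol, which equals the excess n(HBr).
So n(HBr) consumed by the sample = 0.02530 - 0.001748 = 0.02355 mol.
n(CaCO3) = 0.02355 / 2 = 0.01177 mol.
mass = 0.01177 mol x 100.09 g/mol = 1.18 g.

1.18 g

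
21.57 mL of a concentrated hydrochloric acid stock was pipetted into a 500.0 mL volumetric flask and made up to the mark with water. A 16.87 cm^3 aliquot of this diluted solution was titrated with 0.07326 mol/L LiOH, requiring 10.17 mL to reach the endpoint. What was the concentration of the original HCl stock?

n(LiOH) = 0.07326 x 0.01017 = 0.0007451 mol.
n(HCl) in the aliquot = 0.0007451 mol.
[diluted HCl] = 0.0007451 / 0.01687 = 0.04416 M.
Dilution factor = 500.0/21.57 = 23.18, so [stock] = 0.04416 x 23.18 = 1.02 M.

1.02 M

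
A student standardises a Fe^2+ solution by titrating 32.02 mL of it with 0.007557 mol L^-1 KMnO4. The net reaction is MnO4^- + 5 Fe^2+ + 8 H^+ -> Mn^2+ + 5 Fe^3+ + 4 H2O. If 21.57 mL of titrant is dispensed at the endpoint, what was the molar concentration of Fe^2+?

n(KMnO4) = 0.007557 x 0.02157 = 0.0001630 mol.
From the balanced equation, 1 mol KMnO4 reacts with 5 mol Fe^2+, so n(Fe^2+) = 0.0001630 x 5/1 = 0.0008150 mol.
[Fe^2+] = 0.0008150 / 0.03202 L = 0.0255 M.

0.0255 M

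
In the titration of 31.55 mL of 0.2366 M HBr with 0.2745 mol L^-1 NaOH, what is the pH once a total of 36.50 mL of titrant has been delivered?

12.57

n(acid) = 0.2366 x 0.03155 = 0.007465 mol; n(NaOH) added = 0.2745 x 0.03650 = 0.01002 mol.
Base is in excess by 0.01002 - 0.007465 = 0.002555 mol in a total volume of 0.06805 L.
[OH^-] = 0.002555/0.06805 = 0.03754 M, so pOH = 1.43 and pH = 14.00 - 1.43 = 12.57.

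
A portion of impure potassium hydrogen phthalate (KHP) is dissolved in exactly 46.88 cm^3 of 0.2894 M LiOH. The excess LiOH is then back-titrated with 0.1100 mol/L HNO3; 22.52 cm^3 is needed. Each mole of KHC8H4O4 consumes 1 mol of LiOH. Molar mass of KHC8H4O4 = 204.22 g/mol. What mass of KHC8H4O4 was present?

Total n(LiOH) added = 0.2894 x 0.04688 = 0.01357 mol.
n(HNO3) used = 0.1100 x 0.02252 = 0.002477 mol, which equals the excess n(LiOH).
So n(LiOH) consumed by the sample = 0.01357 - 0.002477 = 0.01109 mol.
n(KHC8H4O4) = 0.01109 / 1 = 0.01109 mol.
mass = 0.01109 mol x 204.22 g/mol = 2.26 g.

2.26 g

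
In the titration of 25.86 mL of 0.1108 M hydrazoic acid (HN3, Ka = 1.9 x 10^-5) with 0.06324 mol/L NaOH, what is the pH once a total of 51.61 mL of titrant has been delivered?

11.71

n(acid) = 0.1108 x 0.02586 = 0.002865 mol; n(NaOH) added = 0.06324 x 0.05161 = 0.003264 mol.
Base is in excess by 0.003264 - 0.002865 = 0.0003985 mol in a total volume of 0.07747 L.
[OH^-] = 0.0003985/0.07747 = 0.005144 M, so pOH = 2.29 and pH = 14.00 - 2.29 = 11.71.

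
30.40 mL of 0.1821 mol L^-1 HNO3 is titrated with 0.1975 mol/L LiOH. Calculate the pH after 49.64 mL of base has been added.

n(acid) = 0.1821 x 0.03040 = 0.005536 mol; n(LiOH) added = 0.1975 x 0.04964 = 0.009804 mol.
Base is in excess by 0.009804 - 0.005536 = 0.004268 mol in a total volume of 0.08004 L.
[OH^-] = 0.004268/0.08004 = 0.05332 M, so pOH = 1.27 and pH = 14.00 - 1.27 = 12.73.

12.73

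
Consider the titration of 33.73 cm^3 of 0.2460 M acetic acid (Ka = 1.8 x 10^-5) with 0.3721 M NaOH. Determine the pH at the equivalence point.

8.96

n(CH3COOH) = 0.2460 x 0.03373 = 0.008298 mol; V(NaOH) at equivalence = 0.008298/0.3721 = 0.02230 L.
At equivalence all the acid is converted to CH3COO-; total volume = 0.03373 + 0.02230 = 0.05603 L, so [CH3COO-] = 0.008298/0.05603 = 0.1481 M.
Kb = Kw/Ka = 1.0e-14 / 1.8 x 10^-5 = 5.56e-10.
[OH^-] = sqrt(Kb x [CH3COO-]) = sqrt(5.56e-10 x 0.1481) = 9.07e-6 M.
pOH = 5.04, so pH = 14.00 - 5.04 = 8.96.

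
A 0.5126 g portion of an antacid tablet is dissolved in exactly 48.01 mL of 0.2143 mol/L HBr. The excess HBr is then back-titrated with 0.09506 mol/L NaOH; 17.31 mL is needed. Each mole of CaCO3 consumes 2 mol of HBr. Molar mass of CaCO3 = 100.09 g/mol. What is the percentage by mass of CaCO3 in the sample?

84.4%

Total n(HBr) added = 0.2143 x 0.04801 = 0.01029 mol.
n(NaOH) used = 0.09506 x 0.01731 = 0.001645 mol, which equals the excess n(HBr).
So n(HBr) consumed by the sample = 0.01029 - 0.001645 = 0.008643 mol.
n(CaCO3) = 0.008643 / 2 = 0.004322 mol.
mass CaCO3 = 0.004322 x 100.09 = 0.4325 g, so %CaCO3 = 0.4325/0.5126 x 100 = 84.4%.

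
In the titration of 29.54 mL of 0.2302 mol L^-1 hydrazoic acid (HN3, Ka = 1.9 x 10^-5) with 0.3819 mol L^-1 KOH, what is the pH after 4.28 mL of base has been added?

4.22

Initial n(HN3) = 0.2302 x 0.02954 = 0.006800 mol.
n(KOH) added = 0.3819 x 0.004280 = 0.001635 mol, converting that many moles of HN3 to N3-.
Remaining n(HN3) = 0.005166 mol; n(N3-) = 0.001635 mol.
By Henderson-Hasselbalch, pH = pKa + log([A^-]/[HA]) = 4.72 + log(0.001635/0.005166) = 4.72 + (-0.50) = 4.22.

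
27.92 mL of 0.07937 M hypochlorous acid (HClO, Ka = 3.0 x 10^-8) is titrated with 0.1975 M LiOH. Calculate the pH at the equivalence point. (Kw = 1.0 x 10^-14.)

n(HClO) = 0.07937 x 0.02792 = 0.002216 mol; V(LiOH) at equivalence = 0.002216/0.1975 = 0.01122 L.
At equivalence all the acid is converted to ClO-; total volume = 0.02792 + 0.01122 = 0.03914 L, so [ClO-] = 0.002216/0.03914 = 0.05662 M.
Kb = Kw/Ka = 1.0e-14 / 3.0 x 10^-8 = 3.33e-7.
[OH^-] = sqrt(Kb x [ClO-]) = sqrt(3.33e-7 x 0.05662) = 0.000137 M.
pOH = 3.86, so pH = 14.00 - 3.86 = 10.14.

10.14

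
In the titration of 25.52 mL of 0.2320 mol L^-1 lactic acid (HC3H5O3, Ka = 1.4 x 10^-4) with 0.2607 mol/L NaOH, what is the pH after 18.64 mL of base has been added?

Initial n(HC3H5O3) = 0.2320 x 0.02552 = 0.005921 mol.
n(NaOH) added = 0.2607 x 0.01864 = 0.004859 mol, converting that many moles of HC3H5O3 to C3H5O3-.
Remaining n(HC3H5O3) = 0.001061 mol; n(C3H5O3-) = 0.004859 mol.
By Henderson-Hasselbalch, pH = pKa + log([A^-]/[HA]) = 3.85 + log(0.004859/0.001061) = 3.85 + (+0.66) = 4.51.

4.51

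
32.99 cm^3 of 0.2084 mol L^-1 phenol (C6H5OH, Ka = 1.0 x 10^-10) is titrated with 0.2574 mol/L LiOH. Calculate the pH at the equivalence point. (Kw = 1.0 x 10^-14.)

11.53

n(C6H5OH) = 0.2084 x 0.03299 = 0.006875 mol; V(LiOH) at equivalence = 0.006875/0.2574 = 0.02671 L.
At equivalence all the acid is converted to C6H5O-; total volume = 0.03299 + 0.02671 = 0.05970 L, so [C6H5O-] = 0.006875/0.05970 = 0.1152 M.
Kb = Kw/Ka = 1.0e-14 / 1.0 x 10^-10 = 0.000100.
[OH^-] = sqrt(Kb x [C6H5O-]) = sqrt(0.000100 x 0.1152) = 0.00339 M.
pOH = 2.47, so pH = 14.00 - 2.47 = 11.53.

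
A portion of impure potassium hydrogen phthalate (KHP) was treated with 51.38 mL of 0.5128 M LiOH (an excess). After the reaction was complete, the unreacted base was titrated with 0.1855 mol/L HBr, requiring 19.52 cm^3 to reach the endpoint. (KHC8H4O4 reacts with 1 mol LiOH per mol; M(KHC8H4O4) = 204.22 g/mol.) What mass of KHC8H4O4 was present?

Total n(LiOH) added = 0.5128 x 0.05138 = 0.02635 mol.
n(HBr) used = 0.1855 x 0.01952 = 0.003621 mol, which equals the excess n(LiOH).
So n(LiOH) consumed by the sample = 0.02635 - 0.003621 = 0.02273 mol.
n(KHC8H4O4) = 0.02273 / 1 = 0.02273 mol.
mass = 0.02273 mol x 204.22 g/mol = 4.64 g.

4.64 g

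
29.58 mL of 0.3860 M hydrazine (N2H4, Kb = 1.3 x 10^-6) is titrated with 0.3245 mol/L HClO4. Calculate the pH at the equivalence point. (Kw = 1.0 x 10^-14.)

4.43

n(N2H4) = 0.3860 x 0.02958 = 0.01142 mol; V(HClO4) at equivalence = 0.01142/0.3245 = 0.03519 L.
At equivalence the base is fully converted to N2H5+; total volume = 0.06477 L, so [N2H5+] = 0.01142/0.06477 = 0.1763 M.
Ka(N2H5+) = Kw/Kb = 1.0e-14 / 1.3 x 10^-6 = 7.69e-9.
[H^+] = sqrt(Ka x [N2H5+]) = sqrt(7.69e-9 x 0.1763) = 3.68e-5 M.
pH = -log(3.68e-5) = 4.43.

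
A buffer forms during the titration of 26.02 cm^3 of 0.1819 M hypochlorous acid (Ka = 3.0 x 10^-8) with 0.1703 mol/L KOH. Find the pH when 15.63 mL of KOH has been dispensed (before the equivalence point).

7.63

Initial n(HClO) = 0.1819 x 0.02602 = 0.004733 mol.
n(KOH) added = 0.1703 x 0.01563 = 0.002662 mol, converting that many moles of HClO to ClO-.
Remaining n(HClO) = 0.002071 mol; n(ClO-) = 0.002662 mol.
By Henderson-Hasselbalch, pH = pKa + log([A^-]/[HA]) = 7.52 + log(0.002662/0.002071) = 7.52 + (+0.11) = 7.63.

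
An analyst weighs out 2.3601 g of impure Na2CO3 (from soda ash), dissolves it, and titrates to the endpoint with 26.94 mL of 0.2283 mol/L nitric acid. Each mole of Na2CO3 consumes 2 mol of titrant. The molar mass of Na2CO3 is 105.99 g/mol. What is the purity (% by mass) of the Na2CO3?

n(HNO3) = 0.2283 x 0.02694 = 0.006150 mol.
n(Na2CO3) = 0.006150 / 2 = 0.003075 mol.
mass of Na2CO3 = 0.003075 x 105.99 = 0.3259 g.
% purity = 0.3259 / 2.3601 x 100 = 13.8%.

13.8%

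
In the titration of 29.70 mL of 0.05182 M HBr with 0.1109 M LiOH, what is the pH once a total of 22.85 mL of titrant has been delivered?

n(acid) = 0.05182 x 0.02970 = 0.001539 mol; n(LiOH) added = 0.1109 x 0.02285 = 0.002534 mol.
Base is in excess by 0.002534 - 0.001539 = 0.0009950 mol in a total volume of 0.05255 L.
[OH^-] = 0.0009950/0.05255 = 0.01893 M, so pOH = 1.72 and pH = 14.00 - 1.72 = 12.28.

12.28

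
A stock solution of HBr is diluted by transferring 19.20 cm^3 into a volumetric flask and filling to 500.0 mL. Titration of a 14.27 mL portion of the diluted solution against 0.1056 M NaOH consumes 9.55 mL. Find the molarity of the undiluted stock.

1.84 M

n(NaOH) = 0.1056 x 0.009550 = 0.001008 mol.
n(HBr) in the aliquot = 0.001008 mol.
[diluted HBr] = 0.001008 / 0.01427 = 0.07067 M.
Dilution factor = 500.0/19.20 = 26.04, so [stock] = 0.07067 x 26.04 = 1.84 M.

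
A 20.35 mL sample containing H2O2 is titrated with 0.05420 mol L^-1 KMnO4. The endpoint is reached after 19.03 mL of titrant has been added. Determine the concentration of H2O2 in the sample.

n(KMnO4) = 0.05420 x 0.01903 = 0.001031 mol.
From the balanced equation, 2 mol KMnO4 reacts with 5 mol H2O2, so n(H2O2) = 0.001031 x 5/2 = 0.002579 mol.
[H2O2] = 0.002579 / 0.02035 L = 0.127 M.

0.127 M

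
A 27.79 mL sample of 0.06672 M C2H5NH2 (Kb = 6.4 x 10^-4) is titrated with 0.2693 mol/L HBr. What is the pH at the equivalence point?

6.04

n(C2H5NH2) = 0.06672 x 0.02779 = 0.001854 mol; V(HBr) at equivalence = 0.001854/0.2693 = 0.006885 L.
At equivalence the base is fully converted to C2H5NH3+; total volume = 0.03468 L, so [C2H5NH3+] = 0.001854/0.03468 = 0.05347 M.
Ka(C2H5NH3+) = Kw/Kb = 1.0e-14 / 6.4 x 10^-4 = 1.56e-11.
[H^+] = sqrt(Ka x [C2H5NH3+]) = sqrt(1.56e-11 x 0.05347) = 9.14e-7 M.
pH = -log(9.14e-7) = 6.04.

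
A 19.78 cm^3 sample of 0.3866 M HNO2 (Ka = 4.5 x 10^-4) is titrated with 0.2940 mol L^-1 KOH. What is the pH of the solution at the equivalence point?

8.28

n(HNO2) = 0.3866 x 0.01978 = 0.007647 mol; V(KOH) at equivalence = 0.007647/0.2940 = 0.02601 L.
At equivalence all the acid is converted to NO2-; total volume = 0.01978 + 0.02601 = 0.04579 L, so [NO2-] = 0.007647/0.04579 = 0.1670 M.
Kb = Kw/Ka = 1.0e-14 / 4.5 x 10^-4 = 2.22e-11.
[OH^-] = sqrt(Kb x [NO2-]) = sqrt(2.22e-11 x 0.1670) = 1.93e-6 M.
pOH = 5.72, so pH = 14.00 - 5.72 = 8.28.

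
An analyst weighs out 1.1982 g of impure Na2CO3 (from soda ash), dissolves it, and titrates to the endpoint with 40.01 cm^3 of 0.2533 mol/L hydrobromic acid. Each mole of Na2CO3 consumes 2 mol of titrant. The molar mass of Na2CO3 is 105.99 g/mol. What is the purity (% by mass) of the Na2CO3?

44.8%

n(HBr) = 0.2533 x 0.04001 = 0.01013 mol.
n(Na2CO3) = 0.01013 / 2 = 0.005067 mol.
mass of Na2CO3 = 0.005067 x 105.99 = 0.5371 g.
% purity = 0.5371 / 1.1982 x 100 = 44.8%.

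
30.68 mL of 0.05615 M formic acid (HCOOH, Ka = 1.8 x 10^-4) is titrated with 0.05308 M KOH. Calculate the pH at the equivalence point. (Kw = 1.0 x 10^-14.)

8.09

n(HCOOH) = 0.05615 x 0.03068 = 0.001723 mol; V(KOH) at equivalence = 0.001723/0.05308 = 0.03245 L.
At equivalence all the acid is converted to HCOO-; total volume = 0.03068 + 0.03245 = 0.06313 L, so [HCOO-] = 0.001723/0.06313 = 0.02729 M.
Kb = Kw/Ka = 1.0e-14 / 1.8 x 10^-4 = 5.56e-11.
[OH^-] = sqrt(Kb x [HCOO-]) = sqrt(5.56e-11 x 0.02729) = 1.23e-6 M.
pOH = 5.91, so pH = 14.00 - 5.91 = 8.09.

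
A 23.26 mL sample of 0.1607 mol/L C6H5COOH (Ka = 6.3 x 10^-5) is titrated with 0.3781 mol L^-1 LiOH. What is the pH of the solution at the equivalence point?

8.63

n(C6H5COOH) = 0.1607 x 0.02326 = 0.003738 mol; V(LiOH) at equivalence = 0.003738/0.3781 = 0.009886 L.
At equivalence all the acid is converted to C6H5COO-; total volume = 0.02326 + 0.009886 = 0.03315 L, so [C6H5COO-] = 0.003738/0.03315 = 0.1128 M.
Kb = Kw/Ka = 1.0e-14 / 6.3 x 10^-5 = 1.59e-10.
[OH^-] = sqrt(Kb x [C6H5COO-]) = sqrt(1.59e-10 x 0.1128) = 4.23e-6 M.
pOH = 5.37, so pH = 14.00 - 5.37 = 8.63.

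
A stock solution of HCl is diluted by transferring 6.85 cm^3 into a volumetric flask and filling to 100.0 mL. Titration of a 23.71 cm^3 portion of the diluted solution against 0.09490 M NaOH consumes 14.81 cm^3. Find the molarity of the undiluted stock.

n(NaOH) = 0.09490 x 0.01481 = 0.001405 mol.
n(HCl) in the aliquot = 0.001405 mol.
[diluted HCl] = 0.001405 / 0.02371 = 0.05928 M.
Dilution factor = 100.0/6.850 = 14.60, so [stock] = 0.05928 x 14.60 = 0.865 M.

0.865 M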